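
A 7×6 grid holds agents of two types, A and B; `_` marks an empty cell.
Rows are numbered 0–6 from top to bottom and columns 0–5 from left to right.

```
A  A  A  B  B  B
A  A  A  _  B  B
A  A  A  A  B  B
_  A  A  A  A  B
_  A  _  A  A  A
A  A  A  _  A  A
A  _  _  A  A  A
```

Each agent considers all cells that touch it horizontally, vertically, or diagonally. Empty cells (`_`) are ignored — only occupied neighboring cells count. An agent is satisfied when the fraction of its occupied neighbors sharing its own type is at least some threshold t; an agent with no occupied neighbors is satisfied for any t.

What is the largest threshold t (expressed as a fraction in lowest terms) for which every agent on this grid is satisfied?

(0,0)A 3/3
(0,1)A 5/5
(0,2)A 3/4
(0,3)B 2/4
(0,4)B 4/4
(0,5)B 3/3
(1,0)A 5/5
(1,1)A 8/8
(1,2)A 6/7
(1,4)B 6/7
(1,5)B 5/5
(2,0)A 4/4
(2,1)A 7/7
(2,2)A 7/7
(2,3)A 5/7
(2,4)B 4/7
(2,5)B 4/5
(3,1)A 5/5
(3,2)A 7/7
(3,3)A 6/7
(3,4)A 5/8
(3,5)B 2/5
(4,1)A 5/5
(4,3)A 6/6
(4,4)A 6/7
(4,5)A 4/5
(5,0)A 3/3
(5,1)A 4/4
(5,2)A 4/4
(5,4)A 7/7
(5,5)A 5/5
(6,0)A 2/2
(6,3)A 3/3
(6,4)A 4/4
(6,5)A 3/3
The smallest same-type fraction is 2/5 at (3,5), which reduces to 2/5. Any threshold above that leaves this agent unsatisfied.

2/5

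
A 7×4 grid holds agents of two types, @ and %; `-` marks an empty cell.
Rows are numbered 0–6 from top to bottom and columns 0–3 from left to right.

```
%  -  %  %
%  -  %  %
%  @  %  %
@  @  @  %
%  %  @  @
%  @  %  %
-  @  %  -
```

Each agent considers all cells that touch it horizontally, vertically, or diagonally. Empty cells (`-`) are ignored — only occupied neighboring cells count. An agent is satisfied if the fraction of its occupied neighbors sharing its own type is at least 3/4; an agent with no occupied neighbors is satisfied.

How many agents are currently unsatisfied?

Row 0: (0,0)% 1/1 ✓ · (0,2)% 3/3 ✓ · (0,3)% 3/3 ✓
Row 1: (1,0)% 2/3 ✗ · (1,2)% 5/6 ✓ · (1,3)% 5/5 ✓
Row 2: (2,0)% 1/4 ✗ · (2,1)@ 3/7 ✗ · (2,2)% 4/7 ✗ · (2,3)% 4/5 ✓
Row 3: (3,0)@ 2/5 ✗ · (3,1)@ 4/8 ✗ · (3,2)@ 4/8 ✗ · (3,3)% 2/5 ✗
Row 4: (4,0)% 2/5 ✗ · (4,1)% 3/8 ✗ · (4,2)@ 4/8 ✗ · (4,3)@ 2/5 ✗
Row 5: (5,0)% 2/4 ✗ · (5,1)@ 2/7 ✗ · (5,2)% 3/7 ✗ · (5,3)% 2/4 ✗
Row 6: (6,1)@ 1/4 ✗ · (6,2)% 2/4 ✗
Unsatisfied: (1,0), (2,0), (2,1), (2,2), (3,0), (3,1), (3,2), (3,3), (4,0), (4,1), (4,2), (4,3), (5,0), (5,1), (5,2), (5,3), (6,1), (6,2) — 18 in total.

18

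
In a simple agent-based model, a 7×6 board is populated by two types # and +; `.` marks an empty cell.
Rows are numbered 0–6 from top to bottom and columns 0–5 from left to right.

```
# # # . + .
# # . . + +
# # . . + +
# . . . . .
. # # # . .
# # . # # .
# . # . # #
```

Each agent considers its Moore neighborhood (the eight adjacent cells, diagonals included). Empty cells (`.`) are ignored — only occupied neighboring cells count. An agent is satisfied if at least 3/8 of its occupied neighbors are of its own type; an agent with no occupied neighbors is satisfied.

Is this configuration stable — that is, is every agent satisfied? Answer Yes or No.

Yes

(0,0)# 3/3 satisfied
(0,1)# 4/4 satisfied
(0,2)# 2/2 satisfied
(0,4)+ 2/2 satisfied
(1,0)# 5/5 satisfied
(1,1)# 6/6 satisfied
(1,4)+ 4/4 satisfied
(1,5)+ 4/4 satisfied
(2,0)# 4/4 satisfied
(2,1)# 4/4 satisfied
(2,4)+ 3/3 satisfied
(2,5)+ 3/3 satisfied
(3,0)# 3/3 satisfied
(4,1)# 4/4 satisfied
(4,2)# 4/4 satisfied
(4,3)# 3/3 satisfied
(5,0)# 3/3 satisfied
(5,1)# 5/5 satisfied
(5,3)# 5/5 satisfied
(5,4)# 4/4 satisfied
(6,0)# 2/2 satisfied
(6,2)# 2/2 satisfied
(6,4)# 3/3 satisfied
(6,5)# 2/2 satisfied
All meet the threshold, so the configuration is stable.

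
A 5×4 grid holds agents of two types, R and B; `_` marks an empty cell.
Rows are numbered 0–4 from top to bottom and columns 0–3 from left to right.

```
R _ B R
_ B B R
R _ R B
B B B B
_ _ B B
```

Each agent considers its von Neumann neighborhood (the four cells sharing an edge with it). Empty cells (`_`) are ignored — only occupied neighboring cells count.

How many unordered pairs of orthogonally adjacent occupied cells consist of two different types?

7

Scan each occupied cell's neighbors to the right and below so each pair is counted once.
Row 0: B(0,2)–R(0,3)≠ B(0,2)–B(1,2)= R(0,3)–R(1,3)=  → 1/3 unlike.
Row 1: B(1,1)–B(1,2)= B(1,2)–R(1,3)≠ B(1,2)–R(2,2)≠ R(1,3)–B(2,3)≠  → 3/4 unlike.
Row 2: R(2,0)–B(3,0)≠ R(2,2)–B(2,3)≠ R(2,2)–B(3,2)≠ B(2,3)–B(3,3)=  → 3/4 unlike.
Row 3: B(3,0)–B(3,1)= B(3,1)–B(3,2)= B(3,2)–B(3,3)= B(3,2)–B(4,2)= B(3,3)–B(4,3)=  → 0/5 unlike.
Row 4: B(4,2)–B(4,3)=  → 0/1 unlike.
Total adjacent occupied pairs: 17; unlike-type pairs: 7.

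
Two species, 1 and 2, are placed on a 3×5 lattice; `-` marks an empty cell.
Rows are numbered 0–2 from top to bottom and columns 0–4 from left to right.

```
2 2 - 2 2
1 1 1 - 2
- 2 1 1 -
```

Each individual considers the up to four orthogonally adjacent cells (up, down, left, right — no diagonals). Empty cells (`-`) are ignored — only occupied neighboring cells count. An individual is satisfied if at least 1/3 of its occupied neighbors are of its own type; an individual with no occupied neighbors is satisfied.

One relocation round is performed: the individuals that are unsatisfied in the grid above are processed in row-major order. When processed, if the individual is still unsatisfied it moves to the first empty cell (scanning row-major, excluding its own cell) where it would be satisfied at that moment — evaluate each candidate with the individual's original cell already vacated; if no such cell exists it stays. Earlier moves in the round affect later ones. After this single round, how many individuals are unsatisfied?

0

Initially unsatisfied (in order): (2,1).
  (2,1) → (0,2).
Resulting grid:
2 2 2 2 2
1 1 1 - 2
- - 1 1 -
All satisfied now.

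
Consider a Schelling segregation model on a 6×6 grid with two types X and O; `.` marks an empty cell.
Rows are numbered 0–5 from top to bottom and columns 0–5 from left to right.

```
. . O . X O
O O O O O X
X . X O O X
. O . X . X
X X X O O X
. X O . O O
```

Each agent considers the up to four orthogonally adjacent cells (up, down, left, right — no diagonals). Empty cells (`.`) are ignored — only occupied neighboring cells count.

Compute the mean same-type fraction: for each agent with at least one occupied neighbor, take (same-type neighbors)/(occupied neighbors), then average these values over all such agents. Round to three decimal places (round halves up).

Row 0: (0,2)O 1/1 · (0,4)X 0/2 · (0,5)O 0/2
Row 1: (1,0)O 1/2 · (1,1)O 2/2 · (1,2)O 3/4 · (1,3)O 3/3 · (1,4)O 2/4 · (1,5)X 1/3
Row 2: (2,0)X 0/1 · (2,2)X 0/2 · (2,3)O 2/4 · (2,4)O 2/3 · (2,5)X 2/3
Row 3: (3,1)O 0/1 · (3,3)X 0/2 · (3,5)X 2/2
Row 4: (4,0)X 1/1 · (4,1)X 3/4 · (4,2)X 1/3 · (4,3)O 1/3 · (4,4)O 2/3 · (4,5)X 1/3
Row 5: (5,1)X 1/2 · (5,2)O 0/2 · (5,4)O 2/2 · (5,5)O 1/2
Sum over 27 agents: 1/1 + 0/2 + 0/2 + 1/2 + 2/2 + 3/4 + 3/3 + 2/4 + 1/3 + 0/1 + 0/2 + 2/4 + 2/3 + 2/3 + 0/1 + 0/2 + 2/2 + 1/1 + 3/4 + 1/3 + 1/3 + 2/3 + 1/3 + 1/2 + 0/2 + 2/2 + 1/2 = 40/3; mean = 40/3 ÷ 27 = 40/81 = 0.493827… → 0.494.

0.494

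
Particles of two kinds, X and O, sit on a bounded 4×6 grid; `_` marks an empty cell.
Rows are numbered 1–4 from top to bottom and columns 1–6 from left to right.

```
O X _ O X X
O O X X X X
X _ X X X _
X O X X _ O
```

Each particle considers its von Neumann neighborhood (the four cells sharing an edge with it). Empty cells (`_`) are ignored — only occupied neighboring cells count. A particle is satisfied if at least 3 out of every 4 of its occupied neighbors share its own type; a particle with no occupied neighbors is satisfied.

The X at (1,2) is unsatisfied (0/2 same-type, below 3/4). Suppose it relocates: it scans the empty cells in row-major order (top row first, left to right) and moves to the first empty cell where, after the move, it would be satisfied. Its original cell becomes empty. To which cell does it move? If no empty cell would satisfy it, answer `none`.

Vacating (1,2). Empty cells in order:
  (1,3): 1/2 same-type → still unsatisfied.
  (3,2): 2/4 same-type → still unsatisfied.
  (3,6): 2/3 same-type → still unsatisfied.
  (4,5): 2/3 same-type → still unsatisfied.

none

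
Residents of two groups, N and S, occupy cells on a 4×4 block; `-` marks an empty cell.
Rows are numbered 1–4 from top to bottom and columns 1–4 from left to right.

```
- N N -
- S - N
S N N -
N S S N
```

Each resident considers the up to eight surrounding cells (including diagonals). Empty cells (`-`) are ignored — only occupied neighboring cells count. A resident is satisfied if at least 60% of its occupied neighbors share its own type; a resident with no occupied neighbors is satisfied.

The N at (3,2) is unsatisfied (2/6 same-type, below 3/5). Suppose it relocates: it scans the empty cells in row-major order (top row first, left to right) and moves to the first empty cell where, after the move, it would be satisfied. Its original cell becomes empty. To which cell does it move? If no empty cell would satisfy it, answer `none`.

(1,4)

Vacating (3,2). Empty cells in order:
  (1,1): 1/2 same-type → still unsatisfied.
  (1,4): 2/2 same-type → satisfied — stop here.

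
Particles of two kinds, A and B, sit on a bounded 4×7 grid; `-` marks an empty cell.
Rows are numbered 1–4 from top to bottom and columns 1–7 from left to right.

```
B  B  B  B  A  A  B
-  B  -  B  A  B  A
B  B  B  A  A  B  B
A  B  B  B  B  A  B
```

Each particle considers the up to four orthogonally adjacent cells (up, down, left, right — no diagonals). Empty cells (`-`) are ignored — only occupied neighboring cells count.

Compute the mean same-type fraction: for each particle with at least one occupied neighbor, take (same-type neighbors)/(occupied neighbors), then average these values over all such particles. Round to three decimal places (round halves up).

(1,1)B 1/1
(1,2)B 3/3
(1,3)B 2/2
(1,4)B 2/3
(1,5)A 2/3
(1,6)A 1/3
(1,7)B 0/2
(2,2)B 2/2
(2,4)B 1/3
(2,5)A 2/4
(2,6)B 1/4
(2,7)A 0/3
(3,1)B 1/2
(3,2)B 4/4
(3,3)B 2/3
(3,4)A 1/4
(3,5)A 2/4
(3,6)B 2/4
(3,7)B 2/3
(4,1)A 0/2
(4,2)B 2/3
(4,3)B 3/3
(4,4)B 2/3
(4,5)B 1/3
(4,6)A 0/3
(4,7)B 1/2
Sum over 26 particles: 1/1 + 3/3 + 2/2 + 2/3 + 2/3 + 1/3 + 0/2 + 2/2 + 1/3 + 2/4 + 1/4 + 0/3 + 1/2 + 4/4 + 2/3 + 1/4 + 2/4 + 2/4 + 2/3 + 0/2 + 2/3 + 3/3 + 2/3 + 1/3 + 0/3 + 1/2 = 14; mean = 14 ÷ 26 = 7/13 = 0.538461… → 0.538.

0.538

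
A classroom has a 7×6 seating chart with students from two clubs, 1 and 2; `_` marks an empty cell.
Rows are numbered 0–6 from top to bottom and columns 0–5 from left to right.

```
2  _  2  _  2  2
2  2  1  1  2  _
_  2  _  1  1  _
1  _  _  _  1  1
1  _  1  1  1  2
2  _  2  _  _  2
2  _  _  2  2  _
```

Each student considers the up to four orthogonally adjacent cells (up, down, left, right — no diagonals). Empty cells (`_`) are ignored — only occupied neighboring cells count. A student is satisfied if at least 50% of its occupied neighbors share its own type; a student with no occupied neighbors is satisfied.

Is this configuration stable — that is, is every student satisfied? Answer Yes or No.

No

Row 0: (0,0)2 1/1 ✓ · (0,2)2 0/1 ✗ · (0,4)2 2/2 ✓ · (0,5)2 1/1 ✓
Row 1: (1,0)2 2/2 ✓ · (1,1)2 2/3 ✓ · (1,2)1 1/3 ✗ · (1,3)1 2/3 ✓ · (1,4)2 1/3 ✗
Row 2: (2,1)2 1/1 ✓ · (2,3)1 2/2 ✓ · (2,4)1 2/3 ✓
Row 3: (3,0)1 1/1 ✓ · (3,4)1 3/3 ✓ · (3,5)1 1/2 ✓
Row 4: (4,0)1 1/2 ✓ · (4,2)1 1/2 ✓ · (4,3)1 2/2 ✓ · (4,4)1 2/3 ✓ · (4,5)2 1/3 ✗
Row 5: (5,0)2 1/2 ✓ · (5,2)2 0/1 ✗ · (5,5)2 1/1 ✓
Row 6: (6,0)2 1/1 ✓ · (6,3)2 1/1 ✓ · (6,4)2 1/1 ✓
For instance (0,2) has only 0/1 same-type neighbors, below 1/2.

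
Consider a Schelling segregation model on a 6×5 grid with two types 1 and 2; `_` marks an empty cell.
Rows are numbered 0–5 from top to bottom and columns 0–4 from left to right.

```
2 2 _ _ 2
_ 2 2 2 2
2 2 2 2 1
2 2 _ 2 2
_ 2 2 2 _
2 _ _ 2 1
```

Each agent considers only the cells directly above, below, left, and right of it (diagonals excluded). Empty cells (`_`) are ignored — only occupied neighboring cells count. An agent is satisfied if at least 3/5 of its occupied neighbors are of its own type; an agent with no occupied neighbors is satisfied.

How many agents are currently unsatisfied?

(0,0)2 1/1 ✓
(0,1)2 2/2 ✓
(0,4)2 1/1 ✓
(1,1)2 3/3 ✓
(1,2)2 3/3 ✓
(1,3)2 3/3 ✓
(1,4)2 2/3 ✓
(2,0)2 2/2 ✓
(2,1)2 4/4 ✓
(2,2)2 3/3 ✓
(2,3)2 3/4 ✓
(2,4)1 0/3 ✗
(3,0)2 2/2 ✓
(3,1)2 3/3 ✓
(3,3)2 3/3 ✓
(3,4)2 1/2 ✗
(4,1)2 2/2 ✓
(4,2)2 2/2 ✓
(4,3)2 3/3 ✓
(5,0)2 0/0 ✓
(5,3)2 1/2 ✗
(5,4)1 0/1 ✗
Unsatisfied: (2,4), (3,4), (5,3), (5,4) — 4 in total.

4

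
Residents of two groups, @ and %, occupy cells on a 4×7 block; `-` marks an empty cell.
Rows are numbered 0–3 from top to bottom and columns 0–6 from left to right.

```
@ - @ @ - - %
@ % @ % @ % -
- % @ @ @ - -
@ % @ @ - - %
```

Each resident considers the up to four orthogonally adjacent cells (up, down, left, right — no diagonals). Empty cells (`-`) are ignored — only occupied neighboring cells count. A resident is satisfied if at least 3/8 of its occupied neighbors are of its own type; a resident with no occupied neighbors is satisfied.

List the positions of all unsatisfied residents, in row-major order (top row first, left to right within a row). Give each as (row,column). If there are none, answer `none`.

Row 0: (0,0)@ 1/1 ✓ · (0,2)@ 2/2 ✓ · (0,3)@ 1/2 ✓ · (0,6)% 0/0 ✓
Row 1: (1,0)@ 1/2 ✓ · (1,1)% 1/3 ✗ · (1,2)@ 2/4 ✓ · (1,3)% 0/4 ✗ · (1,4)@ 1/3 ✗ · (1,5)% 0/1 ✗
Row 2: (2,1)% 2/3 ✓ · (2,2)@ 3/4 ✓ · (2,3)@ 3/4 ✓ · (2,4)@ 2/2 ✓
Row 3: (3,0)@ 0/1 ✗ · (3,1)% 1/3 ✗ · (3,2)@ 2/3 ✓ · (3,3)@ 2/2 ✓ · (3,6)% 0/0 ✓

(1,1), (1,3), (1,4), (1,5), (3,0), (3,1)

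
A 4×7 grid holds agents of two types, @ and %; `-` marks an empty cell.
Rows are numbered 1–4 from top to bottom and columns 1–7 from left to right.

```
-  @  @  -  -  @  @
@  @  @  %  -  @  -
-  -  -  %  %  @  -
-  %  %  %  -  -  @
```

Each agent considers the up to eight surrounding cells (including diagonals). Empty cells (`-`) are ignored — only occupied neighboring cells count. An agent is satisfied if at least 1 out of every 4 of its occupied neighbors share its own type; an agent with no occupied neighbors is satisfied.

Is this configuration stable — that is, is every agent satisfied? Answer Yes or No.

(1,2)@ 4/4 ✓
(1,3)@ 3/4 ✓
(1,6)@ 2/2 ✓
(1,7)@ 2/2 ✓
(2,1)@ 2/2 ✓
(2,2)@ 4/4 ✓
(2,3)@ 3/5 ✓
(2,4)% 2/4 ✓
(2,6)@ 3/4 ✓
(3,4)% 4/5 ✓
(3,5)% 3/5 ✓
(3,6)@ 2/3 ✓
(4,2)% 1/1 ✓
(4,3)% 3/3 ✓
(4,4)% 3/3 ✓
(4,7)@ 1/1 ✓
All meet the threshold, so the configuration is stable.

Yes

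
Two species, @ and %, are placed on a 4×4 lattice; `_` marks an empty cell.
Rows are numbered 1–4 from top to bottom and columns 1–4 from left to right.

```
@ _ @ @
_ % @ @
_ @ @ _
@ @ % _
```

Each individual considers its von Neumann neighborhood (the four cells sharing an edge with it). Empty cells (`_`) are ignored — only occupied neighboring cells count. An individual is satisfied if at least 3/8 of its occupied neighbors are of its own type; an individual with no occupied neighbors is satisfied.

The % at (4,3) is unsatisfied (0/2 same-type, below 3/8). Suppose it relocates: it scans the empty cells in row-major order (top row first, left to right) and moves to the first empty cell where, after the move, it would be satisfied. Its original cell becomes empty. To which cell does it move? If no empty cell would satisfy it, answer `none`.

(2,1)

Vacating (4,3). Empty cells in order:
  (1,2): 1/3 same-type → still unsatisfied.
  (2,1): 1/2 same-type → satisfied — stop here.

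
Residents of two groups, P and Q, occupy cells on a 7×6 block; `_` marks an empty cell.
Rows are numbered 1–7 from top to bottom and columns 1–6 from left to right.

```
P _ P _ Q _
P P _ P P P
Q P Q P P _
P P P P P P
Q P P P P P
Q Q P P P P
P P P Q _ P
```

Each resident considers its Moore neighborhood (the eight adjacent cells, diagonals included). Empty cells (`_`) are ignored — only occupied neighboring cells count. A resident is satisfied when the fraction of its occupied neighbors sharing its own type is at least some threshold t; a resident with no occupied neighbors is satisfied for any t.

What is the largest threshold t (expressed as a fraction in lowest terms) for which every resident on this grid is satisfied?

0/1

(1,1)P 2/2
(1,3)P 2/2
(1,5)Q 0/3
(2,1)P 3/4
(2,2)P 4/6
(2,4)P 4/6
(2,5)P 4/5
(2,6)P 2/3
(3,1)Q 0/5
(3,2)P 5/7
(3,3)Q 0/7
(3,4)P 6/7
(3,5)P 7/7
(4,1)P 3/5
(4,2)P 5/8
(4,3)P 7/8
(4,4)P 7/8
(4,5)P 7/7
(4,6)P 4/4
(5,1)Q 2/5
(5,2)P 5/8
(5,3)P 7/8
(5,4)P 8/8
(5,5)P 8/8
(5,6)P 5/5
(6,1)Q 2/5
(6,2)Q 2/8
(6,3)P 6/8
(6,4)P 6/7
(6,5)P 6/7
(6,6)P 4/4
(7,1)P 1/3
(7,2)P 3/5
(7,3)P 3/5
(7,4)Q 0/4
(7,6)P 2/2
The smallest same-type fraction is 0/3 at (1,5), which reduces to 0/1. Any threshold above that leaves this resident unsatisfied.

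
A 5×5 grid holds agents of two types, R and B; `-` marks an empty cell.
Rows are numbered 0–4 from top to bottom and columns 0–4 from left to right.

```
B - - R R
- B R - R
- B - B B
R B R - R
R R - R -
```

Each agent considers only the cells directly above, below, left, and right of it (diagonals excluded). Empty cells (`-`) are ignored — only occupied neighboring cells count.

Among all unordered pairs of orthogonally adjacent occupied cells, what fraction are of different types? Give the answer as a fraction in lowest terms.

Scan each occupied cell's neighbors to the right and below so each pair is counted once.
From row 0: 0 unlike of 2 pairs (running 0/2).
From row 1: 2 unlike of 3 pairs (running 2/5).
From row 2: 1 unlike of 3 pairs (running 3/8).
From row 3: 3 unlike of 4 pairs (running 6/12).
From row 4: 0 unlike of 1 pairs (running 6/13).
Total adjacent occupied pairs: 13; unlike-type pairs: 6.
6/13 is already in lowest terms.

6/13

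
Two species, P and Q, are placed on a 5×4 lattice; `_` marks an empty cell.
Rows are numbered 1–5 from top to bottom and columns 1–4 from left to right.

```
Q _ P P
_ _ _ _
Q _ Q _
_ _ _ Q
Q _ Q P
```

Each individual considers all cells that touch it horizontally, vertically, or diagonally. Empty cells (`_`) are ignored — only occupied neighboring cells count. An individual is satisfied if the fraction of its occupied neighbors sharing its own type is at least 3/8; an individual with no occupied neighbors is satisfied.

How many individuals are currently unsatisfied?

(1,1)Q 0/0 ✓
(1,3)P 1/1 ✓
(1,4)P 1/1 ✓
(3,1)Q 0/0 ✓
(3,3)Q 1/1 ✓
(4,4)Q 2/3 ✓
(5,1)Q 0/0 ✓
(5,3)Q 1/2 ✓
(5,4)P 0/2 ✗
Unsatisfied: (5,4) — 1 in total.

1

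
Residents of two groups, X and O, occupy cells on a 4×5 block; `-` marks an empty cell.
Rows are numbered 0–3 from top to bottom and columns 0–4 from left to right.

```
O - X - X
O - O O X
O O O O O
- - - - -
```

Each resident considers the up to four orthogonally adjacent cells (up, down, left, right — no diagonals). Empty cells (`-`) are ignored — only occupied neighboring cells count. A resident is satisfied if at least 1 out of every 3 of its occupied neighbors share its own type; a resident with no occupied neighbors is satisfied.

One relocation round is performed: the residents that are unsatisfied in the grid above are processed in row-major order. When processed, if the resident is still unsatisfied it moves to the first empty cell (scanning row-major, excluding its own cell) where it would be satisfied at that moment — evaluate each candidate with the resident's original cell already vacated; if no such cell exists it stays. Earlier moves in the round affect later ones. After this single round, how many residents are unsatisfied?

Initially unsatisfied (in order): (0,2).
  (0,2) → (0,3).
Resulting grid:
O - - X X
O - O O X
O O O O O
- - - - -
All satisfied now.

0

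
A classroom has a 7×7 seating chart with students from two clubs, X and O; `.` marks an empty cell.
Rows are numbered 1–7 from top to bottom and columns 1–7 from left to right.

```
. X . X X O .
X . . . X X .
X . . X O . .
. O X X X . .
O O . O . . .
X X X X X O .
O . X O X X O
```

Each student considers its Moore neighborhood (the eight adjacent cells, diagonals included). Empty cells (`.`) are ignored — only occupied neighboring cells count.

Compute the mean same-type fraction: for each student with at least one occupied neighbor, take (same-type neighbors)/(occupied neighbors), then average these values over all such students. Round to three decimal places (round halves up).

0.485

(1,2)X 1/1
(1,4)X 2/2
(1,5)X 3/4
(1,6)O 0/3
(2,1)X 2/2
(2,5)X 4/6
(2,6)X 2/4
(3,1)X 1/2
(3,4)X 4/5
(3,5)O 0/5
(4,2)O 2/4
(4,3)X 2/5
(4,4)X 3/5
(4,5)X 2/4
(5,1)O 2/4
(5,2)O 2/6
(5,4)O 0/6
(6,1)X 1/4
(6,2)X 3/6
(6,3)X 3/6
(6,4)X 4/6
(6,5)X 3/6
(6,6)O 1/4
(7,1)O 0/2
(7,3)X 3/4
(7,4)O 0/5
(7,5)X 3/5
(7,6)X 2/4
(7,7)O 1/2
Sum over 29 students: 1/1 + 2/2 + 3/4 + 0/3 + 2/2 + 4/6 + 2/4 + 1/2 + 4/5 + 0/5 + 2/4 + 2/5 + 3/5 + 2/4 + 2/4 + 2/6 + 0/6 + 1/4 + 3/6 + 3/6 + 4/6 + 3/6 + 1/4 + 0/2 + 3/4 + 0/5 + 3/5 + 2/4 + 1/2 = 211/15; mean = 211/15 ÷ 29 = 211/435 = 0.485057… → 0.485.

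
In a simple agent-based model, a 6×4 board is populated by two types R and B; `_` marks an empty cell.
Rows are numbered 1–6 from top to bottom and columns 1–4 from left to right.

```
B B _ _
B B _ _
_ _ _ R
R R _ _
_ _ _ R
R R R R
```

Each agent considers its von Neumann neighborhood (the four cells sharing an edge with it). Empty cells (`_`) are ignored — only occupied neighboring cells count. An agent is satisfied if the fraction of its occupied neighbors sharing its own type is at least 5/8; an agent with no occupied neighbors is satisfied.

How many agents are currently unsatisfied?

0

Row 1: (1,1)B 2/2 ✓ · (1,2)B 2/2 ✓
Row 2: (2,1)B 2/2 ✓ · (2,2)B 2/2 ✓
Row 3: (3,4)R 0/0 ✓
Row 4: (4,1)R 1/1 ✓ · (4,2)R 1/1 ✓
Row 5: (5,4)R 1/1 ✓
Row 6: (6,1)R 1/1 ✓ · (6,2)R 2/2 ✓ · (6,3)R 2/2 ✓ · (6,4)R 2/2 ✓
Every one meets the threshold.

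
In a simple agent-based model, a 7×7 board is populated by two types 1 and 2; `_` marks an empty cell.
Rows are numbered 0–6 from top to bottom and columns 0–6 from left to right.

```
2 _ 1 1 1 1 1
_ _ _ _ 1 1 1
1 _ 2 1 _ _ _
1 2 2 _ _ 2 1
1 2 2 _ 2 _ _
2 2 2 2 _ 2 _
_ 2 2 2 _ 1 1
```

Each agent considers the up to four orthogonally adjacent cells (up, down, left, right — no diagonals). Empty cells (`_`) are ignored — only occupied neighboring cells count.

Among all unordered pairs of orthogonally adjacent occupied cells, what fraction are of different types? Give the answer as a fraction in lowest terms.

Scan each occupied cell's neighbors to the right and below so each pair is counted once.
Row 0: 1(0,2)–1(0,3)= 1(0,3)–1(0,4)= 1(0,4)–1(0,5)= 1(0,4)–1(1,4)= 1(0,5)–1(0,6)= 1(0,5)–1(1,5)= 1(0,6)–1(1,6)=  → 0/7 unlike.
Row 1: 1(1,4)–1(1,5)= 1(1,5)–1(1,6)=  → 0/2 unlike.
Row 2: 1(2,0)–1(3,0)= 2(2,2)–1(2,3)≠ 2(2,2)–2(3,2)=  → 1/3 unlike.
Row 3: 1(3,0)–2(3,1)≠ 1(3,0)–1(4,0)= 2(3,1)–2(3,2)= 2(3,1)–2(4,1)= 2(3,2)–2(4,2)= 2(3,5)–1(3,6)≠  → 2/6 unlike.
Row 4: 1(4,0)–2(4,1)≠ 1(4,0)–2(5,0)≠ 2(4,1)–2(4,2)= 2(4,1)–2(5,1)= 2(4,2)–2(5,2)=  → 2/5 unlike.
Row 5: 2(5,0)–2(5,1)= 2(5,1)–2(5,2)= 2(5,1)–2(6,1)= 2(5,2)–2(5,3)= 2(5,2)–2(6,2)= 2(5,3)–2(6,3)= 2(5,5)–1(6,5)≠  → 1/7 unlike.
Row 6: 2(6,1)–2(6,2)= 2(6,2)–2(6,3)= 1(6,5)–1(6,6)=  → 0/3 unlike.
Total adjacent occupied pairs: 33; unlike-type pairs: 6.
6/33 reduces to 2/11.

2/11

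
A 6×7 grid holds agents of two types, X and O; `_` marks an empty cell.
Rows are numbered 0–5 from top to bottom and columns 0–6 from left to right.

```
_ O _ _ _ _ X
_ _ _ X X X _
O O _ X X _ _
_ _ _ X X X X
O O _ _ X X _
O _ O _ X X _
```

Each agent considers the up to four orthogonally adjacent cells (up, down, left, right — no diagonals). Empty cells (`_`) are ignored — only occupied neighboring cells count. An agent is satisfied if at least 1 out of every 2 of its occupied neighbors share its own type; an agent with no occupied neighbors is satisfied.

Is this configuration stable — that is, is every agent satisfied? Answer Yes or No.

Row 0: (0,1)O 0/0 ok · (0,6)X 0/0 ok
Row 1: (1,3)X 2/2 ok · (1,4)X 3/3 ok · (1,5)X 1/1 ok
Row 2: (2,0)O 1/1 ok · (2,1)O 1/1 ok · (2,3)X 3/3 ok · (2,4)X 3/3 ok
Row 3: (3,3)X 2/2 ok · (3,4)X 4/4 ok · (3,5)X 3/3 ok · (3,6)X 1/1 ok
Row 4: (4,0)O 2/2 ok · (4,1)O 1/1 ok · (4,4)X 3/3 ok · (4,5)X 3/3 ok
Row 5: (5,0)O 1/1 ok · (5,2)O 0/0 ok · (5,4)X 2/2 ok · (5,5)X 2/2 ok
All meet the threshold, so the configuration is stable.

Yes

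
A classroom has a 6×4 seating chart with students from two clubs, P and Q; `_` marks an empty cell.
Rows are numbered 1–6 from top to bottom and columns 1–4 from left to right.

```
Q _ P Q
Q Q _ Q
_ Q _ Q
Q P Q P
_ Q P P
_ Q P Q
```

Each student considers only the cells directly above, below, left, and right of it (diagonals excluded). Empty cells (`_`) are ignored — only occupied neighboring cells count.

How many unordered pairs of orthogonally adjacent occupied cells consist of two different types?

Scan each occupied cell's neighbors to the right and below so each pair is counted once.
From row 1: 1 unlike of 3 pairs (running 1/3).
From row 2: 0 unlike of 3 pairs (running 1/6).
From row 3: 2 unlike of 2 pairs (running 3/8).
From row 4: 5 unlike of 6 pairs (running 8/14).
From row 5: 2 unlike of 5 pairs (running 10/19).
From row 6: 2 unlike of 2 pairs (running 12/21).
Total adjacent occupied pairs: 21; unlike-type pairs: 12.

12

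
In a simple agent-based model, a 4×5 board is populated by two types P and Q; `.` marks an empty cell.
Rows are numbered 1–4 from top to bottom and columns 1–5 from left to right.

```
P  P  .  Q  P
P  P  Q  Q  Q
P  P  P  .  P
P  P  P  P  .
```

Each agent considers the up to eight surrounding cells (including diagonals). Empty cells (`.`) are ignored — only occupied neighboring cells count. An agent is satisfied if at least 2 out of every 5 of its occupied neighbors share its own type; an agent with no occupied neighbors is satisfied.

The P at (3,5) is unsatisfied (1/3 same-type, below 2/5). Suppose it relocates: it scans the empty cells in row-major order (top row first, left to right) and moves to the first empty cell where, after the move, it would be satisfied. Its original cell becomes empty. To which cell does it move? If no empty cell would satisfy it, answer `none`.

(1,3)

Vacating (3,5). Empty cells in order:
  (1,3): 2/5 same-type → satisfied — stop here.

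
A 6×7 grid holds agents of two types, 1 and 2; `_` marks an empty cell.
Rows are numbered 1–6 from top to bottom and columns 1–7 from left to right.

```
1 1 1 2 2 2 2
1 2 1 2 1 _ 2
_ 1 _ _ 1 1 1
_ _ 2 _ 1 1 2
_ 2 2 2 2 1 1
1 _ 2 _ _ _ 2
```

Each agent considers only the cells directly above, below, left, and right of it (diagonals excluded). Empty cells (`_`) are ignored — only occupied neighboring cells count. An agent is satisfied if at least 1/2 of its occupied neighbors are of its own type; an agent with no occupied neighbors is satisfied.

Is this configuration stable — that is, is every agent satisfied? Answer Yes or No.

No

(1,1)1 2/2 ok
(1,2)1 2/3 ok
(1,3)1 2/3 ok
(1,4)2 2/3 ok
(1,5)2 2/3 ok
(1,6)2 2/2 ok
(1,7)2 2/2 ok
(2,1)1 1/2 ok
(2,2)2 0/4 unhappy
(2,3)1 1/3 unhappy
(2,4)2 1/3 unhappy
(2,5)1 1/3 unhappy
(2,7)2 1/2 ok
(3,2)1 0/1 unhappy
(3,5)1 3/3 ok
(3,6)1 3/3 ok
(3,7)1 1/3 unhappy
(4,3)2 1/1 ok
(4,5)1 2/3 ok
(4,6)1 3/4 ok
(4,7)2 0/3 unhappy
(5,2)2 1/1 ok
(5,3)2 4/4 ok
(5,4)2 2/2 ok
(5,5)2 1/3 unhappy
(5,6)1 2/3 ok
(5,7)1 1/3 unhappy
(6,1)1 0/0 ok
(6,3)2 1/1 ok
(6,7)2 0/1 unhappy
For instance (2,2) has only 0/4 same-type neighbors, below 1/2.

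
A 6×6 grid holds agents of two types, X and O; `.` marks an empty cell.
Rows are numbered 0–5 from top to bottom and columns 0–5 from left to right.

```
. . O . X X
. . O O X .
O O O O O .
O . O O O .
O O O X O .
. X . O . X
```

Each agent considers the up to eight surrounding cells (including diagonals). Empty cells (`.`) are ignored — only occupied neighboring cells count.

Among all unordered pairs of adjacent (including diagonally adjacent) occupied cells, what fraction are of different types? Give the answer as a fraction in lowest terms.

Scan each occupied cell's neighbors to the right and below (and the two forward diagonals) so each pair is counted once.
From row 0: 1 unlike of 6 pairs (running 1/6).
From row 1: 3 unlike of 10 pairs (running 4/16).
From row 2: 0 unlike of 14 pairs (running 4/30).
From row 3: 3 unlike of 12 pairs (running 7/42).
From row 4: 7 unlike of 11 pairs (running 14/53).
Total adjacent occupied pairs: 53; unlike-type pairs: 14.
14/53 is already in lowest terms.

14/53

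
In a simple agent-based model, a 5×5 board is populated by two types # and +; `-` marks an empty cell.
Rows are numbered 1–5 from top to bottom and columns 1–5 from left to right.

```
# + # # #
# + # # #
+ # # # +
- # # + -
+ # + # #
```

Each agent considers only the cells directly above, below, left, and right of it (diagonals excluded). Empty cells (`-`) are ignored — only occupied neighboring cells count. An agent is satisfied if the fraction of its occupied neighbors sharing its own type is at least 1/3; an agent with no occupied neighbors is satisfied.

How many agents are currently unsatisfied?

(1,1)# 1/2 ✓
(1,2)+ 1/3 ✓
(1,3)# 2/3 ✓
(1,4)# 3/3 ✓
(1,5)# 2/2 ✓
(2,1)# 1/3 ✓
(2,2)+ 1/4 ✗
(2,3)# 3/4 ✓
(2,4)# 4/4 ✓
(2,5)# 2/3 ✓
(3,1)+ 0/2 ✗
(3,2)# 2/4 ✓
(3,3)# 4/4 ✓
(3,4)# 2/4 ✓
(3,5)+ 0/2 ✗
(4,2)# 3/3 ✓
(4,3)# 2/4 ✓
(4,4)+ 0/3 ✗
(5,1)+ 0/1 ✗
(5,2)# 1/3 ✓
(5,3)+ 0/3 ✗
(5,4)# 1/3 ✓
(5,5)# 1/1 ✓
Unsatisfied: (2,2), (3,1), (3,5), (4,4), (5,1), (5,3) — 6 in total.

6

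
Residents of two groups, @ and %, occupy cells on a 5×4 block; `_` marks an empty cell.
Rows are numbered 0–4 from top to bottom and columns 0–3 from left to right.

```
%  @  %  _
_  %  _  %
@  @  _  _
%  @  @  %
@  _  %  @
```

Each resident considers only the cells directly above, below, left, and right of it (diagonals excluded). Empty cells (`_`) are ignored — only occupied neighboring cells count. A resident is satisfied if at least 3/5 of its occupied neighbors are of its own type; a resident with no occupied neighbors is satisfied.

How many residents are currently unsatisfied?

11

(0,0)% 0/1 not
(0,1)@ 0/3 not
(0,2)% 0/1 not
(1,1)% 0/2 not
(1,3)% 0/0 satisfied
(2,0)@ 1/2 not
(2,1)@ 2/3 satisfied
(3,0)% 0/3 not
(3,1)@ 2/3 satisfied
(3,2)@ 1/3 not
(3,3)% 0/2 not
(4,0)@ 0/1 not
(4,2)% 0/2 not
(4,3)@ 0/2 not
Unsatisfied: (0,0), (0,1), (0,2), (1,1), (2,0), (3,0), (3,2), (3,3), (4,0), (4,2), (4,3) — 11 in total.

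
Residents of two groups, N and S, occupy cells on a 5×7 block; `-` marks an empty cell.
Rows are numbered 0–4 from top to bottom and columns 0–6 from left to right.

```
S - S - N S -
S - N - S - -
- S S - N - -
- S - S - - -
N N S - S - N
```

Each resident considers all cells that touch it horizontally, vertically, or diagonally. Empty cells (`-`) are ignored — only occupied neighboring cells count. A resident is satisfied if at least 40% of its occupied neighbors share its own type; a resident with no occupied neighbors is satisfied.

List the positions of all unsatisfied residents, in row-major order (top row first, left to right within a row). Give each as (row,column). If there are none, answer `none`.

Row 0: (0,0)S 1/1 ok · (0,2)S 0/1 unhappy · (0,4)N 0/2 unhappy · (0,5)S 1/2 ok
Row 1: (1,0)S 2/2 ok · (1,2)N 0/3 unhappy · (1,4)S 1/3 unhappy
Row 2: (2,1)S 3/4 ok · (2,2)S 3/4 ok · (2,4)N 0/2 unhappy
Row 3: (3,1)S 3/5 ok · (3,3)S 3/4 ok
Row 4: (4,0)N 1/2 ok · (4,1)N 1/3 unhappy · (4,2)S 2/3 ok · (4,4)S 1/1 ok · (4,6)N 0/0 ok

(0,2), (0,4), (1,2), (1,4), (2,4), (4,1)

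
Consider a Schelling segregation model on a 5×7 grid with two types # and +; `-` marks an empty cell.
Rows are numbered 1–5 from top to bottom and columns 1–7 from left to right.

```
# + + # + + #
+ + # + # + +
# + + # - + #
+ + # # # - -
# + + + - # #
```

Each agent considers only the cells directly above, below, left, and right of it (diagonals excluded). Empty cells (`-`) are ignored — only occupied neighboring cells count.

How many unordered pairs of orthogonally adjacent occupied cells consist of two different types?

Scan each occupied cell's neighbors to the right and below so each pair is counted once.
Row 1: #(1,1)–+(1,2)≠ #(1,1)–+(2,1)≠ +(1,2)–+(1,3)= +(1,2)–+(2,2)= +(1,3)–#(1,4)≠ +(1,3)–#(2,3)≠ #(1,4)–+(1,5)≠ #(1,4)–+(2,4)≠ +(1,5)–+(1,6)= +(1,5)–#(2,5)≠ +(1,6)–#(1,7)≠ +(1,6)–+(2,6)= #(1,7)–+(2,7)≠  → 9/13 unlike.
Row 2: +(2,1)–+(2,2)= +(2,1)–#(3,1)≠ +(2,2)–#(2,3)≠ +(2,2)–+(3,2)= #(2,3)–+(2,4)≠ #(2,3)–+(3,3)≠ +(2,4)–#(2,5)≠ +(2,4)–#(3,4)≠ #(2,5)–+(2,6)≠ +(2,6)–+(2,7)= +(2,6)–+(3,6)= +(2,7)–#(3,7)≠  → 8/12 unlike.
Row 3: #(3,1)–+(3,2)≠ #(3,1)–+(4,1)≠ +(3,2)–+(3,3)= +(3,2)–+(4,2)= +(3,3)–#(3,4)≠ +(3,3)–#(4,3)≠ #(3,4)–#(4,4)= +(3,6)–#(3,7)≠  → 5/8 unlike.
Row 4: +(4,1)–+(4,2)= +(4,1)–#(5,1)≠ +(4,2)–#(4,3)≠ +(4,2)–+(5,2)= #(4,3)–#(4,4)= #(4,3)–+(5,3)≠ #(4,4)–#(4,5)= #(4,4)–+(5,4)≠  → 4/8 unlike.
Row 5: #(5,1)–+(5,2)≠ +(5,2)–+(5,3)= +(5,3)–+(5,4)= #(5,6)–#(5,7)=  → 1/4 unlike.
Total adjacent occupied pairs: 45; unlike-type pairs: 27.

27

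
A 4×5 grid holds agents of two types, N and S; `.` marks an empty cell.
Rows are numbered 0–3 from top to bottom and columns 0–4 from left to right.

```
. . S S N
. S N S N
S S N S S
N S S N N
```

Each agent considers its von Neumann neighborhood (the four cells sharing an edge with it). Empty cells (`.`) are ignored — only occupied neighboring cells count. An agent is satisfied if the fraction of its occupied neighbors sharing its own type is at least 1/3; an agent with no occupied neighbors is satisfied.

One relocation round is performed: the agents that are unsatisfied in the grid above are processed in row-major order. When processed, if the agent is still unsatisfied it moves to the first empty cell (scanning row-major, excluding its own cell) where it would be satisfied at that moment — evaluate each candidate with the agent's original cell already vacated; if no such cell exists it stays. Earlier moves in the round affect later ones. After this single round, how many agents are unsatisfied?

Initially unsatisfied (in order): (1,2), (2,2), (3,0).
  (1,2) → (0,0).
  (2,2) → (0,1).
  (3,0) → (1,0).
Resulting grid:
N N S S N
N S . S N
S S . S S
. S S N N
All satisfied now.

0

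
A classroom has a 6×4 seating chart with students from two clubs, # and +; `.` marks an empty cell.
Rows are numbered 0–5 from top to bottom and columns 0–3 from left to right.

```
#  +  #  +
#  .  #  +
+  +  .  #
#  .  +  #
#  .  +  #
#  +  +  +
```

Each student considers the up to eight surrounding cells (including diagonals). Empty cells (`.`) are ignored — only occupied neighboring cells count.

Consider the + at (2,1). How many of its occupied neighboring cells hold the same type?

2

Occupied neighbors of (2,1): (1,0)=#, (1,2)=#, (2,0)=+, (3,0)=#, (3,2)=+.
Same type (+): 2 of 5.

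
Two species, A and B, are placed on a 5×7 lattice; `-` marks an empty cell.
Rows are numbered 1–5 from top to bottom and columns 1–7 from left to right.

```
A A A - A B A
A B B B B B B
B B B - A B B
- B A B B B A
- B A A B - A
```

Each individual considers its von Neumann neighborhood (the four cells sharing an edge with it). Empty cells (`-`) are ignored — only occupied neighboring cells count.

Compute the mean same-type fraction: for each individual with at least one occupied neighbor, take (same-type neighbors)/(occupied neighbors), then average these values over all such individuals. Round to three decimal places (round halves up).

(1,1)A 2/2
(1,2)A 2/3
(1,3)A 1/2
(1,5)A 0/2
(1,6)B 1/3
(1,7)A 0/2
(2,1)A 1/3
(2,2)B 2/4
(2,3)B 3/4
(2,4)B 2/2
(2,5)B 2/4
(2,6)B 4/4
(2,7)B 2/3
(3,1)B 1/2
(3,2)B 4/4
(3,3)B 2/3
(3,5)A 0/3
(3,6)B 3/4
(3,7)B 2/3
(4,2)B 2/3
(4,3)A 1/4
(4,4)B 1/3
(4,5)B 3/4
(4,6)B 2/3
(4,7)A 1/3
(5,2)B 1/2
(5,3)A 2/3
(5,4)A 1/3
(5,5)B 1/2
(5,7)A 1/1
Sum over 30 individuals: 2/2 + 2/3 + 1/2 + 0/2 + 1/3 + 0/2 + 1/3 + 2/4 + 3/4 + 2/2 + 2/4 + 4/4 + 2/3 + 1/2 + 4/4 + 2/3 + 0/3 + 3/4 + 2/3 + 2/3 + 1/4 + 1/3 + 3/4 + 2/3 + 1/3 + 1/2 + 2/3 + 1/3 + 1/2 + 1/1 = 101/6; mean = 101/6 ÷ 30 = 101/180 = 0.561111… → 0.561.

0.561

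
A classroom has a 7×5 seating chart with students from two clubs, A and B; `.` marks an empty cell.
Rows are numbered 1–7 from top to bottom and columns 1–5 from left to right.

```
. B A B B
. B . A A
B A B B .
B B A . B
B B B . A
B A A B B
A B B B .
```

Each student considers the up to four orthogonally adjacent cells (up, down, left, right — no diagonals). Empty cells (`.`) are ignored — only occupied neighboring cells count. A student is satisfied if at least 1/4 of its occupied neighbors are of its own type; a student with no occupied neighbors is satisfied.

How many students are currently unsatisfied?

Row 1: (1,2)B 1/2 ✓ · (1,3)A 0/2 ✗ · (1,4)B 1/3 ✓ · (1,5)B 1/2 ✓
Row 2: (2,2)B 1/2 ✓ · (2,4)A 1/3 ✓ · (2,5)A 1/2 ✓
Row 3: (3,1)B 1/2 ✓ · (3,2)A 0/4 ✗ · (3,3)B 1/3 ✓ · (3,4)B 1/2 ✓
Row 4: (4,1)B 3/3 ✓ · (4,2)B 2/4 ✓ · (4,3)A 0/3 ✗ · (4,5)B 0/1 ✗
Row 5: (5,1)B 3/3 ✓ · (5,2)B 3/4 ✓ · (5,3)B 1/3 ✓ · (5,5)A 0/2 ✗
Row 6: (6,1)B 1/3 ✓ · (6,2)A 1/4 ✓ · (6,3)A 1/4 ✓ · (6,4)B 2/3 ✓ · (6,5)B 1/2 ✓
Row 7: (7,1)A 0/2 ✗ · (7,2)B 1/3 ✓ · (7,3)B 2/3 ✓ · (7,4)B 2/2 ✓
Unsatisfied: (1,3), (3,2), (4,3), (4,5), (5,5), (7,1) — 6 in total.

6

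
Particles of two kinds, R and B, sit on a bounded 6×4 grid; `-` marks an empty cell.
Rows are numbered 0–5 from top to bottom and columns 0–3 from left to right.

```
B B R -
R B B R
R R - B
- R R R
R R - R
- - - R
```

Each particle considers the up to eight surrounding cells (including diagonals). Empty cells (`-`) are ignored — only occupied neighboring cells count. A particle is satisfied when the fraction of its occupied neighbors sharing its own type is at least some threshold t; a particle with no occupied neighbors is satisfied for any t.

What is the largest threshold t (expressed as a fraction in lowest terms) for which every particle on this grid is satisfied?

(0,0)B 2/3
(0,1)B 3/5
(0,2)R 1/4
(1,0)R 2/5
(1,1)B 3/7
(1,2)B 3/6
(1,3)R 1/3
(2,0)R 3/4
(2,1)R 4/6
(2,3)B 1/4
(3,1)R 5/5
(3,2)R 5/6
(3,3)R 2/3
(4,0)R 2/2
(4,1)R 3/3
(4,3)R 3/3
(5,3)R 1/1
The smallest same-type fraction is 1/4 at (0,2), which reduces to 1/4. Any threshold above that leaves this particle unsatisfied.

1/4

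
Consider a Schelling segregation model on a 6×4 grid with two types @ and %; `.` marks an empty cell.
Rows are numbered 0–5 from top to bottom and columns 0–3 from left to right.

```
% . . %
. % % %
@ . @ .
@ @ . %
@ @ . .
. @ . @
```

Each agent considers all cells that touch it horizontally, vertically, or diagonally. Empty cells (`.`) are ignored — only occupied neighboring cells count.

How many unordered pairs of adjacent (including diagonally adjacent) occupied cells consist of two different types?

Scan each occupied cell's neighbors to the right and below (and the two forward diagonals) so each pair is counted once.
From row 0: 0 unlike of 3 pairs (running 0/3).
From row 1: 4 unlike of 6 pairs (running 4/9).
From row 2: 1 unlike of 4 pairs (running 5/13).
From row 3: 0 unlike of 5 pairs (running 5/18).
From row 4: 0 unlike of 3 pairs (running 5/21).
Total adjacent occupied pairs: 21; unlike-type pairs: 5.

5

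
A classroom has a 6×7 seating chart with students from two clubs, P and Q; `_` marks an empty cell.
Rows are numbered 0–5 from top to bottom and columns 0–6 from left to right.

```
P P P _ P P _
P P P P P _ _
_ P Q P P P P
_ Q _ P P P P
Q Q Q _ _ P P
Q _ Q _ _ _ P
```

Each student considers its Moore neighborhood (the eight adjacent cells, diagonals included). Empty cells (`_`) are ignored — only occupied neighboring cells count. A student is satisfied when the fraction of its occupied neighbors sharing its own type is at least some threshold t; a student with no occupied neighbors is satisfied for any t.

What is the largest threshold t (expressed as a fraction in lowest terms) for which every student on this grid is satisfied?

1/7

Row 0: (0,0)P 3/3 · (0,1)P 5/5 · (0,2)P 4/4 · (0,4)P 3/3 · (0,5)P 2/2
Row 1: (1,0)P 4/4 · (1,1)P 6/7 · (1,2)P 6/7 · (1,3)P 6/7 · (1,4)P 6/6
Row 2: (2,1)P 3/5 · (2,2)Q 1/7 · (2,3)P 6/7 · (2,4)P 7/7 · (2,5)P 6/6 · (2,6)P 3/3
Row 3: (3,1)Q 4/5 · (3,3)P 3/5 · (3,4)P 6/6 · (3,5)P 7/7 · (3,6)P 5/5
Row 4: (4,0)Q 3/3 · (4,1)Q 5/5 · (4,2)Q 3/4 · (4,5)P 5/5 · (4,6)P 4/4
Row 5: (5,0)Q 2/2 · (5,2)Q 2/2 · (5,6)P 2/2
The smallest same-type fraction is 1/7 at (2,2), which reduces to 1/7. Any threshold above that leaves this student unsatisfied.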